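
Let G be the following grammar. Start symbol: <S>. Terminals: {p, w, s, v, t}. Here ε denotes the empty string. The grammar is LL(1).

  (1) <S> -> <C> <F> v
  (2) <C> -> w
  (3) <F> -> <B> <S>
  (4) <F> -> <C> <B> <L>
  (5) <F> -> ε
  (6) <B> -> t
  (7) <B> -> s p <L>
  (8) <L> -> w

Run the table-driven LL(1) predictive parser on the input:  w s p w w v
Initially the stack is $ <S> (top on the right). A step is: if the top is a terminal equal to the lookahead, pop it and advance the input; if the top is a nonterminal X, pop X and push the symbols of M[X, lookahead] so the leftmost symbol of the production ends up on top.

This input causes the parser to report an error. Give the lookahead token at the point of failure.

      Stack            Input          Action
   1  $ <S>            w s p w w v $  expand <S> -> <C> <F> v
   2  $ v <F> <C>      w s p w w v $  expand <C> -> w
   3  $ v <F> w        w s p w w v $  match w
   4  $ v <F>          s p w w v $    expand <F> -> <B> <S>
   5  $ v <S> <B>      s p w w v $    expand <B> -> s p <L>
   6  $ v <S> <L> p s  s p w w v $    match s
   7  $ v <S> <L> p    p w w v $      match p
   8  $ v <S> <L>      w w v $        expand <L> -> w
   9  $ v <S> w        w w v $        match w
  10  $ v <S>          w v $          expand <S> -> <C> <F> v
  11  $ v v <F> <C>    w v $          expand <C> -> w
  12  $ v v <F> w      w v $          match w
  13  $ v v <F>        v $            expand <F> -> ε
  14  $ v v            v $            match v
  15  $ v              $              error: top is terminal v but lookahead is $

$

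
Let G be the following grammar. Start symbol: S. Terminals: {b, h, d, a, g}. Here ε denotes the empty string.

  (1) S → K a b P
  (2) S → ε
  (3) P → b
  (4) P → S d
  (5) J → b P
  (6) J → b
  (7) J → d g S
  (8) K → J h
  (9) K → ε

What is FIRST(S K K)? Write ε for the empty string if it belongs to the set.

{ε, a, b, d}

FIRST(J): from J→b P we get {b}; from J→b we get {b}; from J→d g S we get {d}. So FIRST(J) = {b, d}.
FIRST(K): from K→J h we get {b, d}; from K→ε we get {ε}. So FIRST(K) = {ε, b, d}.
FIRST(S): from S→K a b P we get {a, b, d}; from S→ε we get {ε}. So FIRST(S) = {ε, a, b, d}.
FIRST(P): from P→b we get {b}; from P→S d we get {a, b, d}. So FIRST(P) = {a, b, d}.
FIRST(S K K): take FIRST of each symbol in turn, carrying on past any symbol whose FIRST contains ε; result {ε, a, b, d}.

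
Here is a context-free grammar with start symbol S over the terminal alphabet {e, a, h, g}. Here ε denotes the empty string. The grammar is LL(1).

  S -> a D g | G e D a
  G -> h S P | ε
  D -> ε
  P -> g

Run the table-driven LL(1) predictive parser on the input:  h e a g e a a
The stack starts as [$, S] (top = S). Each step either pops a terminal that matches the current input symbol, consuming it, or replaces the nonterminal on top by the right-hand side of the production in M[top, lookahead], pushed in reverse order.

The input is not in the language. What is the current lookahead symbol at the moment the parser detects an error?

a

      Stack              Input            Action
   1  $ S                h e a g e a a $  expand S -> G e D a
   2  $ a D e G          h e a g e a a $  expand G -> h S P
   3  $ a D e P S h      h e a g e a a $  match h
   4  $ a D e P S        e a g e a a $    expand S -> G e D a
   5  $ a D e P a D e G  e a g e a a $    expand G -> ε
   6  $ a D e P a D e    e a g e a a $    match e
   7  $ a D e P a D      a g e a a $      expand D -> ε
   8  $ a D e P a        a g e a a $      match a
   9  $ a D e P          g e a a $        expand P -> g
  10  $ a D e g          g e a a $        match g
  11  $ a D e            e a a $          match e
  12  $ a D              a a $            expand D -> ε
  13  $ a                a a $            match a
  14  $                  a $              error: stack empty but input remains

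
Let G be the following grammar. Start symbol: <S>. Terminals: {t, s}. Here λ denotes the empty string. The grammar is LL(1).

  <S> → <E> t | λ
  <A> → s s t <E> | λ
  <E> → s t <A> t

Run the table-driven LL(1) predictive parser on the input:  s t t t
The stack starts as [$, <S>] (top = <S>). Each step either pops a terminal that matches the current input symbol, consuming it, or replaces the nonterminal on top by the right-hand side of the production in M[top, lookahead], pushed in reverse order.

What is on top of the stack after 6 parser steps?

     Stack          Input      Action
  1  $ <S>          s t t t $  expand <S> → <E> t
  2  $ t <E>        s t t t $  expand <E> → s t <A> t
  3  $ t t <A> t s  s t t t $  match s
  4  $ t t <A> t    t t t $    match t
  5  $ t t <A>      t t $      expand <A> → λ
  6  $ t t          t t $      match t
Stack after step 6: $ t (top = t).

t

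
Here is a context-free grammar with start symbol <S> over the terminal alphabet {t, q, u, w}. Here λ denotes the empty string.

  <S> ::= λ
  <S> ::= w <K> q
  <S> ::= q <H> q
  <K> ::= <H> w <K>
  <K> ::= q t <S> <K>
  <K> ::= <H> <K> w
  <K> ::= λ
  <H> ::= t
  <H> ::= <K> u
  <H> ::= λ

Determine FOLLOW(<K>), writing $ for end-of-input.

{q, u, w}

FIRST(<S>): from <S>::=λ we get {λ}; from <S>::=w <K> q we get {w}; from <S>::=q <H> q we get {q}. So FIRST(<S>) = {λ, q, w}.
FIRST(<K>): from <K>::=<H> w <K> we get {q, t, u, w}; from <K>::=q t <S> <K> we get {q}; from <K>::=<H> <K> w we get {q, t, u, w}; from <K>::=λ we get {λ}. So FIRST(<K>) = {λ, q, t, u, w}.
FIRST(<H>): from <H>::=t we get {t}; from <H>::=<K> u we get {q, t, u, w}; from <H>::=λ we get {λ}. So FIRST(<H>) = {λ, q, t, u, w}.
FOLLOW(<S>) includes $ since <S> is the start symbol.
FOLLOW(<K>): in <S>::=w <K> q, <K> is followed by q with FIRST {q}; in <K>::=<H> w <K>, the suffix after <K> is empty (adds nothing new); in <K>::=q t <S> <K>, the suffix after <K> is empty (adds nothing new); in <K>::=<H> <K> w, <K> is followed by w with FIRST {w}; in <H>::=<K> u, <K> is followed by u with FIRST {u}. Thus FOLLOW(<K>) = {q, u, w}.
FOLLOW(<S>): in <K>::=q t <S> <K>, <S> is followed by <K> with FIRST {λ, q, t, u, w}; in <K>::=q t <S> <K>, the suffix after <S> is nullable, so FOLLOW(<S>) ⊇ FOLLOW(<K>) = {q, u, w}. Thus FOLLOW(<S>) = {$, q, t, u, w}.
FOLLOW(<H>): in <S>::=q <H> q, <H> is followed by q with FIRST {q}; in <K>::=<H> w <K>, <H> is followed by w <K> with FIRST {w}; in <K>::=<H> <K> w, <H> is followed by <K> w with FIRST {q, t, u, w}. Thus FOLLOW(<H>) = {q, t, u, w}.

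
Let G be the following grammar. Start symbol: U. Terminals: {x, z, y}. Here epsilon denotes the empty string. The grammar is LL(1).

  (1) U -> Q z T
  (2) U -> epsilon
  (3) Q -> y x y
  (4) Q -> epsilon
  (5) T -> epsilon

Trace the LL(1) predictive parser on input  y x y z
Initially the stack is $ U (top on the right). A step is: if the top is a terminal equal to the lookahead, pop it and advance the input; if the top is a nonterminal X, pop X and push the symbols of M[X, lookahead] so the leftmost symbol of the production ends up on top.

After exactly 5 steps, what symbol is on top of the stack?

z

step 1: stack=$ U  input=y x y z $  — expand U -> Q z T
step 2: stack=$ T z Q  input=y x y z $  — expand Q -> y x y
step 3: stack=$ T z y x y  input=y x y z $  — match y
step 4: stack=$ T z y x  input=x y z $  — match x
step 5: stack=$ T z y  input=y z $  — match y
Stack after step 5: $ T z (top = z).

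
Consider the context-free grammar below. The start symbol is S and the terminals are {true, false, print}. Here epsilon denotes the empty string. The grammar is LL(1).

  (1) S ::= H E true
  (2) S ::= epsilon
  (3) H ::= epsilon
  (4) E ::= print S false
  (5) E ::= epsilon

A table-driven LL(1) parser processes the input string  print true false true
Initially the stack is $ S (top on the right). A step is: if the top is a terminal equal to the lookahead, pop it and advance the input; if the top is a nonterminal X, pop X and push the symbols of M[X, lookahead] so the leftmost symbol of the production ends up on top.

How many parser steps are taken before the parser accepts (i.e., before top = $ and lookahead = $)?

step 1: stack=$ S  input=print true false true $  — expand S ::= H E true
step 2: stack=$ true E H  input=print true false true $  — expand H ::= epsilon
step 3: stack=$ true E  input=print true false true $  — expand E ::= print S false
step 4: stack=$ true false S print  input=print true false true $  — match print
step 5: stack=$ true false S  input=true false true $  — expand S ::= H E true
step 6: stack=$ true false true E H  input=true false true $  — expand H ::= epsilon
step 7: stack=$ true false true E  input=true false true $  — expand E ::= epsilon
step 8: stack=$ true false true  input=true false true $  — match true
step 9: stack=$ true false  input=false true $  — match false
step 10: stack=$ true  input=true $  — match true
Accept reached after 10 steps.

10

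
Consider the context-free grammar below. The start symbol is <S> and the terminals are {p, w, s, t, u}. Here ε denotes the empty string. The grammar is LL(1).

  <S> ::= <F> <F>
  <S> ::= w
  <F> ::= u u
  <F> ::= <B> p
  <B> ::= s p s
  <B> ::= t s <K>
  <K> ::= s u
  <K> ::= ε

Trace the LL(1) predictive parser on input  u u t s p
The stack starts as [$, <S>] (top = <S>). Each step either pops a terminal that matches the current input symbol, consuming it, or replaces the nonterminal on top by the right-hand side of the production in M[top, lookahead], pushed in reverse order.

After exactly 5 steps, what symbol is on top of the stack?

<B>

step 1: stack=$ <S>  input=u u t s p $  — expand <S> ::= <F> <F>
step 2: stack=$ <F> <F>  input=u u t s p $  — expand <F> ::= u u
step 3: stack=$ <F> u u  input=u u t s p $  — match u
step 4: stack=$ <F> u  input=u t s p $  — match u
step 5: stack=$ <F>  input=t s p $  — expand <F> ::= <B> p
Stack after step 5: $ p <B> (top = <B>).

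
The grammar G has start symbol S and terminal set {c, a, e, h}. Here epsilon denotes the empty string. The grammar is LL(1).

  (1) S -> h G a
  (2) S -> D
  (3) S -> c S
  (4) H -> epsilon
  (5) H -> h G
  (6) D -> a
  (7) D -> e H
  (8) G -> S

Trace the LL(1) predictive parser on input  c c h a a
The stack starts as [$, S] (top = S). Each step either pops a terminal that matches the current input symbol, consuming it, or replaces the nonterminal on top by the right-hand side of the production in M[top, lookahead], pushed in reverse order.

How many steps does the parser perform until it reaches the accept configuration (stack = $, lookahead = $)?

11

      Stack    Input        Action
   1  $ S      c c h a a $  expand S -> c S
   2  $ S c    c c h a a $  match c
   3  $ S      c h a a $    expand S -> c S
   4  $ S c    c h a a $    match c
   5  $ S      h a a $      expand S -> h G a
   6  $ a G h  h a a $      match h
   7  $ a G    a a $        expand G -> S
   8  $ a S    a a $        expand S -> D
   9  $ a D    a a $        expand D -> a
  10  $ a a    a a $        match a
  11  $ a      a $          match a
Accept reached after 11 steps.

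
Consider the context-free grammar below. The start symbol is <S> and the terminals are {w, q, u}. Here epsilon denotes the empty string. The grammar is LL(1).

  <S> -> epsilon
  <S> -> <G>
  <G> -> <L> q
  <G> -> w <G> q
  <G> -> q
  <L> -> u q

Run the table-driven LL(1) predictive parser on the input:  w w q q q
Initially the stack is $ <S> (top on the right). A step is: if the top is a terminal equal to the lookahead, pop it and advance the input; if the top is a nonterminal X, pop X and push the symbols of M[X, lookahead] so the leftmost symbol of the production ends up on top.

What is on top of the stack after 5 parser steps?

step 1: stack=$ <S>  input=w w q q q $  — expand <S> -> <G>
step 2: stack=$ <G>  input=w w q q q $  — expand <G> -> w <G> q
step 3: stack=$ q <G> w  input=w w q q q $  — match w
step 4: stack=$ q <G>  input=w q q q $  — expand <G> -> w <G> q
step 5: stack=$ q q <G> w  input=w q q q $  — match w
Stack after step 5: $ q q <G> (top = <G>).

<G>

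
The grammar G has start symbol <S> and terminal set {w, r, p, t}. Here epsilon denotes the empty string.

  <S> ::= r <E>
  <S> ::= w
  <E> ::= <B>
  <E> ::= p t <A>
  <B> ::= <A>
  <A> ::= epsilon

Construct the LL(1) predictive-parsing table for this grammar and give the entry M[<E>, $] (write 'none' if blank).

FIRST(<S>): from <S>::=r <E> we get {r}; from <S>::=w we get {w}. So FIRST(<S>) = {r, w}.
FIRST(<A>): from <A>::=epsilon we get {epsilon}. So FIRST(<A>) = {epsilon}.
FIRST(<B>): from <B>::=<A> we get {epsilon}. So FIRST(<B>) = {epsilon}.
FIRST(<E>): from <E>::=<B> we get {epsilon}; from <E>::=p t <A> we get {p}. So FIRST(<E>) = {epsilon, p}.
FOLLOW(<S>) includes $ since <S> is the start symbol.
FOLLOW(<S>): <S> appears on no right-hand side. Thus FOLLOW(<S>) = {$}.
FOLLOW(<E>): in <S>::=r <E>, the suffix after <E> is empty, so FOLLOW(<E>) ⊇ FOLLOW(<S>) = {$}. Thus FOLLOW(<E>) = {$}.
For <E> ::= <B>: FIRST(<B>) = {epsilon}, so it goes in M[<E>, t] for t ∈ {}; since epsilon ∈ FIRST, also for every t ∈ FOLLOW(<E>) = {$}.
For <E> ::= p t <A>: FIRST(p t <A>) = {p}, so it goes in M[<E>, t] for t ∈ {p}.

<E> ::= <B>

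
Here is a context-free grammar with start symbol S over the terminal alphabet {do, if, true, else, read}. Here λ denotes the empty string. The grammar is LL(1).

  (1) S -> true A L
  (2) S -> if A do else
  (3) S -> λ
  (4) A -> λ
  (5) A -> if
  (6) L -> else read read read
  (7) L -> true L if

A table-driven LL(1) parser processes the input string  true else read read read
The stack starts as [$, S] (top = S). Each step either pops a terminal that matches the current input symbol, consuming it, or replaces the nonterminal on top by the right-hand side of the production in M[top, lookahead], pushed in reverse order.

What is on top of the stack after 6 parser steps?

     Stack                  Input                       Action
  1  $ S                    true else read read read $  expand S -> true A L
  2  $ L A true             true else read read read $  match true
  3  $ L A                  else read read read $       expand A -> λ
  4  $ L                    else read read read $       expand L -> else read read read
  5  $ read read read else  else read read read $       match else
  6  $ read read read       read read read $            match read
Stack after step 6: $ read read (top = read).

read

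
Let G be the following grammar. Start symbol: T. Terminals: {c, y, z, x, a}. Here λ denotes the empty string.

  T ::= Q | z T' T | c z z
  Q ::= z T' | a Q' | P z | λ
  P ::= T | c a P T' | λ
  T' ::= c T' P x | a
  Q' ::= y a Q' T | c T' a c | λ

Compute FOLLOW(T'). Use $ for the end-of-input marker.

FIRST(T'): from T'::=c T' P x we get {c}; from T'::=a we get {a}. So FIRST(T') = {a, c}.
FIRST(Q'): from Q'::=y a Q' T we get {y}; from Q'::=c T' a c we get {c}; from Q'::=λ we get {λ}. So FIRST(Q') = {λ, c, y}.
FIRST(T): from T::=Q we get {λ, a, c, z}; from T::=z T' T we get {z}; from T::=c z z we get {c}. So FIRST(T) = {λ, a, c, z}.
FIRST(P): from P::=T we get {λ, a, c, z}; from P::=c a P T' we get {c}; from P::=λ we get {λ}. So FIRST(P) = {λ, a, c, z}.
FIRST(Q): from Q::=z T' we get {z}; from Q::=a Q' we get {a}; from Q::=P z we get {a, c, z}; from Q::=λ we get {λ}. So FIRST(Q) = {λ, a, c, z}.
FOLLOW(T) includes $ since T is the start symbol.
FOLLOW(P): in Q::=P z, P is followed by z with FIRST {z}; in P::=c a P T', P is followed by T' with FIRST {a, c}; in T'::=c T' P x, P is followed by x with FIRST {x}. Thus FOLLOW(P) = {a, c, x, z}.
FOLLOW(T): in T::=z T' T, the suffix after T is empty (adds nothing new); in P::=T, the suffix after T is empty, so FOLLOW(T) ⊇ FOLLOW(P) = {a, c, x, z}; in Q'::=y a Q' T, the suffix after T is empty, so FOLLOW(T) ⊇ FOLLOW(Q') = {$, a, c, x, z}. Thus FOLLOW(T) = {$, a, c, x, z}.
FOLLOW(Q): in T::=Q, the suffix after Q is empty, so FOLLOW(Q) ⊇ FOLLOW(T) = {$, a, c, x, z}. Thus FOLLOW(Q) = {$, a, c, x, z}.
FOLLOW(T'): in T::=z T' T, T' is followed by T with FIRST {λ, a, c, z}; in T::=z T' T, the suffix after T' is nullable, so FOLLOW(T') ⊇ FOLLOW(T) = {$, a, c, x, z}; in Q::=z T', the suffix after T' is empty, so FOLLOW(T') ⊇ FOLLOW(Q) = {$, a, c, x, z}; in P::=c a P T', the suffix after T' is empty, so FOLLOW(T') ⊇ FOLLOW(P) = {a, c, x, z}; in T'::=c T' P x, T' is followed by P x with FIRST {a, c, x, z}; in Q'::=c T' a c, T' is followed by a c with FIRST {a}. Thus FOLLOW(T') = {$, a, c, x, z}.
FOLLOW(Q'): in Q::=a Q', the suffix after Q' is empty, so FOLLOW(Q') ⊇ FOLLOW(Q) = {$, a, c, x, z}; in Q'::=y a Q' T, Q' is followed by T with FIRST {λ, a, c, z}; in Q'::=y a Q' T, the suffix after Q' is nullable (adds nothing new). Thus FOLLOW(Q') = {$, a, c, x, z}.

{$, a, c, x, z}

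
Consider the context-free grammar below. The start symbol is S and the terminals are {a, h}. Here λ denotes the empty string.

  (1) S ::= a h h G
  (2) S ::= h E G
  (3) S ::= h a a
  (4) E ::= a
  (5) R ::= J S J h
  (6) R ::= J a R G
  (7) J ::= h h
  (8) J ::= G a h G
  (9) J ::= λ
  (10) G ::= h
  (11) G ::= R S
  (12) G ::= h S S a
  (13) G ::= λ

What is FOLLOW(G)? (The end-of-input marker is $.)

FIRST(S): from S::=a h h G we get {a}; from S::=h E G we get {h}; from S::=h a a we get {h}. So FIRST(S) = {a, h}.
FIRST(E): from E::=a we get {a}. So FIRST(E) = {a}.
FIRST(R): from R::=J S J h we get {a, h}; from R::=J a R G we get {a, h}. So FIRST(R) = {a, h}.
FIRST(G): from G::=h we get {h}; from G::=R S we get {a, h}; from G::=h S S a we get {h}; from G::=λ we get {λ}. So FIRST(G) = {λ, a, h}.
FIRST(J): from J::=h h we get {h}; from J::=G a h G we get {a, h}; from J::=λ we get {λ}. So FIRST(J) = {λ, a, h}.
FOLLOW(S) includes $ since S is the start symbol.
FOLLOW(R): in R::=J a R G, R is followed by G with FIRST {λ, a, h}; in R::=J a R G, the suffix after R is nullable (adds nothing new); in G::=R S, R is followed by S with FIRST {a, h}. Thus FOLLOW(R) = {a, h}.
FOLLOW(J): in R::=J S J h (occurrence 1), J is followed by S J h with FIRST {a, h}; in R::=J S J h (occurrence 2), J is followed by h with FIRST {h}; in R::=J a R G, J is followed by a R G with FIRST {a}. Thus FOLLOW(J) = {a, h}.
FOLLOW(S): in R::=J S J h, S is followed by J h with FIRST {a, h}; in G::=R S, the suffix after S is empty, so FOLLOW(S) ⊇ FOLLOW(G) = {$, a, h}; in G::=h S S a (occurrence 1), S is followed by S a with FIRST {a, h}; in G::=h S S a (occurrence 2), S is followed by a with FIRST {a}. Thus FOLLOW(S) = {$, a, h}.
FOLLOW(E): in S::=h E G, E is followed by G with FIRST {λ, a, h}; in S::=h E G, the suffix after E is nullable, so FOLLOW(E) ⊇ FOLLOW(S) = {$, a, h}. Thus FOLLOW(E) = {$, a, h}.
FOLLOW(G): in S::=a h h G, the suffix after G is empty, so FOLLOW(G) ⊇ FOLLOW(S) = {$, a, h}; in S::=h E G, the suffix after G is empty, so FOLLOW(G) ⊇ FOLLOW(S) = {$, a, h}; in R::=J a R G, the suffix after G is empty, so FOLLOW(G) ⊇ FOLLOW(R) = {a, h}; in J::=G a h G (occurrence 1), G is followed by a h G with FIRST {a}; in J::=G a h G (occurrence 2), the suffix after G is empty, so FOLLOW(G) ⊇ FOLLOW(J) = {a, h}. Thus FOLLOW(G) = {$, a, h}.

{$, a, h}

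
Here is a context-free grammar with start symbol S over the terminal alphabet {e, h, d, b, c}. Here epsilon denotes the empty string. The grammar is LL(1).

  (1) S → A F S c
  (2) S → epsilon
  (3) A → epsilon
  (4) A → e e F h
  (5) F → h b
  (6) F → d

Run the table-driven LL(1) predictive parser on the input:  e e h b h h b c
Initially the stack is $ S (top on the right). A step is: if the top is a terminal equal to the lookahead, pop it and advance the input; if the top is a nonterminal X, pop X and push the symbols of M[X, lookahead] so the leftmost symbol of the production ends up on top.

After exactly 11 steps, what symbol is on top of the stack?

S

      Stack            Input              Action
   1  $ S              e e h b h h b c $  expand S → A F S c
   2  $ c S F A        e e h b h h b c $  expand A → e e F h
   3  $ c S F h F e e  e e h b h h b c $  match e
   4  $ c S F h F e    e h b h h b c $    match e
   5  $ c S F h F      h b h h b c $      expand F → h b
   6  $ c S F h b h    h b h h b c $      match h
   7  $ c S F h b      b h h b c $        match b
   8  $ c S F h        h h b c $          match h
   9  $ c S F          h b c $            expand F → h b
  10  $ c S b h        h b c $            match h
  11  $ c S b          b c $              match b
Stack after step 11: $ c S (top = S).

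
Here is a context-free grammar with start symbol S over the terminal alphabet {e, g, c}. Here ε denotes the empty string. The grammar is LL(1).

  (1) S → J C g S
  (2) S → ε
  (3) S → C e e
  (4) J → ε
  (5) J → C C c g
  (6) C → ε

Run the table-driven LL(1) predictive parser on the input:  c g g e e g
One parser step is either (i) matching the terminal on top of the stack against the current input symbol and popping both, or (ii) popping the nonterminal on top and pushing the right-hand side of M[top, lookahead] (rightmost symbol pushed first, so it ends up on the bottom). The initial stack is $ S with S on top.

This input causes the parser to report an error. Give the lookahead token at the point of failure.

g

      Stack            Input          Action
   1  $ S              c g g e e g $  expand S → J C g S
   2  $ S g C J        c g g e e g $  expand J → C C c g
   3  $ S g C g c C C  c g g e e g $  expand C → ε
   4  $ S g C g c C    c g g e e g $  expand C → ε
   5  $ S g C g c      c g g e e g $  match c
   6  $ S g C g        g g e e g $    match g
   7  $ S g C          g e e g $      expand C → ε
   8  $ S g            g e e g $      match g
   9  $ S              e e g $        expand S → C e e
  10  $ e e C          e e g $        expand C → ε
  11  $ e e            e e g $        match e
  12  $ e              e g $          match e
  13  $                g $            error: stack empty but input remains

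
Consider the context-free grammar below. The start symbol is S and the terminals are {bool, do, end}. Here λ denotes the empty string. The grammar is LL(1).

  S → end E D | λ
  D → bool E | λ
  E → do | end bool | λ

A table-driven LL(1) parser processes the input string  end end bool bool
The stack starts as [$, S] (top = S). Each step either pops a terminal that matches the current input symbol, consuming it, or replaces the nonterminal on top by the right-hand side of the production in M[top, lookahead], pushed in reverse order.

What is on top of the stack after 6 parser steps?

     Stack         Input                Action
  1  $ S           end end bool bool $  expand S → end E D
  2  $ D E end     end end bool bool $  match end
  3  $ D E         end bool bool $      expand E → end bool
  4  $ D bool end  end bool bool $      match end
  5  $ D bool      bool bool $          match bool
  6  $ D           bool $               expand D → bool E
Stack after step 6: $ E bool (top = bool).

bool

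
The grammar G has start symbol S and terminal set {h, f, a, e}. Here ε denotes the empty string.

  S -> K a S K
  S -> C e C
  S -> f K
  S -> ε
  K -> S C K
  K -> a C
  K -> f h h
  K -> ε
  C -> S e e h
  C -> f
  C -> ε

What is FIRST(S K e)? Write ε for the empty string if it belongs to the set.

FIRST(S) = {ε, a, e, f}  (via K a S K, C e C)
FIRST(C) = {ε, a, e, f}  (via S e e h)
FIRST(K) = {ε, a, e, f}  (via S C K)
FIRST(S K e): take FIRST of each symbol in turn, carrying on past any symbol whose FIRST contains ε; result {a, e, f}.

{a, e, f}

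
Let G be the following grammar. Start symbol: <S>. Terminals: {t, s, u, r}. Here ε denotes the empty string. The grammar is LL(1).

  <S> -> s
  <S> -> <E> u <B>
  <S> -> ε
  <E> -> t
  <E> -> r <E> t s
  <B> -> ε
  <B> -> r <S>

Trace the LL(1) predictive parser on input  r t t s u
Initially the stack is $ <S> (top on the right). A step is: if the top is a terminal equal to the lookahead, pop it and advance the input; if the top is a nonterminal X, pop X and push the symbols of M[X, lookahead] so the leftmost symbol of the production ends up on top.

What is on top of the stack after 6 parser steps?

     Stack              Input        Action
  1  $ <S>              r t t s u $  expand <S> -> <E> u <B>
  2  $ <B> u <E>        r t t s u $  expand <E> -> r <E> t s
  3  $ <B> u s t <E> r  r t t s u $  match r
  4  $ <B> u s t <E>    t t s u $    expand <E> -> t
  5  $ <B> u s t t      t t s u $    match t
  6  $ <B> u s t        t s u $      match t
Stack after step 6: $ <B> u s (top = s).

s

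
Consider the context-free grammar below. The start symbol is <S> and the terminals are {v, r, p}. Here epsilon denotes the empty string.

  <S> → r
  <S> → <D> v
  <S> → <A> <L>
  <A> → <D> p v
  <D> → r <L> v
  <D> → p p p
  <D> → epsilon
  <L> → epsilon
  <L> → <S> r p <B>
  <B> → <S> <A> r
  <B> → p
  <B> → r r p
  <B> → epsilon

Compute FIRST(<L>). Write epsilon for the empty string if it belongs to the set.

{epsilon, p, r, v}

FIRST(<D>) = {epsilon, p, r}
FIRST(<A>) = {p, r}  (via <D> p v)
FIRST(<S>) = {p, r, v}  (via <D> v, <A> <L>)
FIRST(<L>) = {epsilon, p, r, v}  (via <S> r p <B>)
FIRST(<B>) = {epsilon, p, r, v}  (via <S> <A> r)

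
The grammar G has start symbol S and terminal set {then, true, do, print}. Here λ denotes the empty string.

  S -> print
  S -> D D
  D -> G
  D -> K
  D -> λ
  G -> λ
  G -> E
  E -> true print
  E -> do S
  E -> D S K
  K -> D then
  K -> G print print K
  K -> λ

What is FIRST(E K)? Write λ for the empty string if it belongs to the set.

{λ, do, print, then, true}

FIRST(S) = {λ, do, print, then, true}  (via D D)
FIRST(D) = {λ, do, print, then, true}  (via G, K)
FIRST(G) = {λ, do, print, then, true}  (via E)
FIRST(K) = {λ, do, print, then, true}  (via D then, G print print K)
FIRST(E) = {λ, do, print, then, true}  (via D S K)
FIRST(E K): take FIRST of each symbol in turn, carrying on past any symbol whose FIRST contains λ; result {λ, do, print, then, true}.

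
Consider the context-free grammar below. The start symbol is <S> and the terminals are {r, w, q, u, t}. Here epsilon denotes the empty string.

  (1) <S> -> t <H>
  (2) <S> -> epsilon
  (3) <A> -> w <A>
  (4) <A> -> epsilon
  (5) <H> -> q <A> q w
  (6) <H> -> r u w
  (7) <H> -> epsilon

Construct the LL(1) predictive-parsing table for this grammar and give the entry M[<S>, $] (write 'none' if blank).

<S> -> epsilon

FIRST(<S>) = {epsilon, t}
FIRST(<A>) = {epsilon, w}
FIRST(<H>) = {epsilon, q, r}
FOLLOW(<S>) includes $ since <S> is the start symbol.
FOLLOW(<S>): <S> appears on no right-hand side. Thus FOLLOW(<S>) = {$}.
For <S> -> t <H>: FIRST(t <H>) = {t}, so it goes in M[<S>, t] for t ∈ {t}.
For <S> -> epsilon: FIRST(epsilon) = {epsilon}, so it goes in M[<S>, t] for t ∈ {}; since epsilon ∈ FIRST, also for every t ∈ FOLLOW(<S>) = {$}.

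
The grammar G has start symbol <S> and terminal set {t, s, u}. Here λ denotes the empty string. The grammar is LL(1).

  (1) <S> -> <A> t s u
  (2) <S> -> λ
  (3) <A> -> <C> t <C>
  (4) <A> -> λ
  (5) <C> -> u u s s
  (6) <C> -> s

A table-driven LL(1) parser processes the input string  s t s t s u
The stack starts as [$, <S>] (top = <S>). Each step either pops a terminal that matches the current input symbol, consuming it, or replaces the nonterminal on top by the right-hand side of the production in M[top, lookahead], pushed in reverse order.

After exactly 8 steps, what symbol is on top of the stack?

step 1: stack=$ <S>  input=s t s t s u $  — expand <S> -> <A> t s u
step 2: stack=$ u s t <A>  input=s t s t s u $  — expand <A> -> <C> t <C>
step 3: stack=$ u s t <C> t <C>  input=s t s t s u $  — expand <C> -> s
step 4: stack=$ u s t <C> t s  input=s t s t s u $  — match s
step 5: stack=$ u s t <C> t  input=t s t s u $  — match t
step 6: stack=$ u s t <C>  input=s t s u $  — expand <C> -> s
step 7: stack=$ u s t s  input=s t s u $  — match s
step 8: stack=$ u s t  input=t s u $  — match t
Stack after step 8: $ u s (top = s).

s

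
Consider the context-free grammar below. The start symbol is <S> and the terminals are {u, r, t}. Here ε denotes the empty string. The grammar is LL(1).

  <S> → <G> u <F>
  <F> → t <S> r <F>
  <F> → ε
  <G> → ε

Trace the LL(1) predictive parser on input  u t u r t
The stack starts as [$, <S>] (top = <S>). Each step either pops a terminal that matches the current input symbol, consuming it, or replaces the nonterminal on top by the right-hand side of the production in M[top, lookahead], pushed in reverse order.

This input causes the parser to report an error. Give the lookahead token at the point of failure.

step 1: stack=$ <S>  input=u t u r t $  — expand <S> → <G> u <F>
step 2: stack=$ <F> u <G>  input=u t u r t $  — expand <G> → ε
step 3: stack=$ <F> u  input=u t u r t $  — match u
step 4: stack=$ <F>  input=t u r t $  — expand <F> → t <S> r <F>
step 5: stack=$ <F> r <S> t  input=t u r t $  — match t
step 6: stack=$ <F> r <S>  input=u r t $  — expand <S> → <G> u <F>
step 7: stack=$ <F> r <F> u <G>  input=u r t $  — expand <G> → ε
step 8: stack=$ <F> r <F> u  input=u r t $  — match u
step 9: stack=$ <F> r <F>  input=r t $  — expand <F> → ε
step 10: stack=$ <F> r  input=r t $  — match r
step 11: stack=$ <F>  input=t $  — expand <F> → t <S> r <F>
step 12: stack=$ <F> r <S> t  input=t $  — match t
step 13: stack=$ <F> r <S>  input=$  — error: M[<S>, $] is empty

$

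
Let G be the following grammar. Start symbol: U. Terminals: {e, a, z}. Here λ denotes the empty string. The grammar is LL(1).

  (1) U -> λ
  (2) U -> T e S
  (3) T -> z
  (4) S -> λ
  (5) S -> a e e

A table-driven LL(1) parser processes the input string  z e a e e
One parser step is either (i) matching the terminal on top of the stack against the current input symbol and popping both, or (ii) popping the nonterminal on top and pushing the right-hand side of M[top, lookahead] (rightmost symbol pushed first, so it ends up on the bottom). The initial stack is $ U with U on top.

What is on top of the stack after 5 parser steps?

a

     Stack    Input        Action
  1  $ U      z e a e e $  expand U -> T e S
  2  $ S e T  z e a e e $  expand T -> z
  3  $ S e z  z e a e e $  match z
  4  $ S e    e a e e $    match e
  5  $ S      a e e $      expand S -> a e e
Stack after step 5: $ e e a (top = a).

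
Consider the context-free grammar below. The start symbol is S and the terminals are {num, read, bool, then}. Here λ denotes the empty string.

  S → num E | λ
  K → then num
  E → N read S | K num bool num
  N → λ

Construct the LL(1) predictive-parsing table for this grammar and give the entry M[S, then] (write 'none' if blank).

FIRST(S): from S→num E we get {num}; from S→λ we get {λ}. So FIRST(S) = {λ, num}.
FIRST(K): from K→then num we get {then}. So FIRST(K) = {then}.
FIRST(N): from N→λ we get {λ}. So FIRST(N) = {λ}.
FIRST(E): from E→N read S we get {read}; from E→K num bool num we get {then}. So FIRST(E) = {read, then}.
FOLLOW(S) includes $ since S is the start symbol.
FOLLOW(S): in E→N read S, the suffix after S is empty, so FOLLOW(S) ⊇ FOLLOW(E) = {$}. Thus FOLLOW(S) = {$}.
FOLLOW(E): in S→num E, the suffix after E is empty, so FOLLOW(E) ⊇ FOLLOW(S) = {$}. Thus FOLLOW(E) = {$}.
For S → num E: FIRST(num E) = {num}, so it goes in M[S, t] for t ∈ {num}.
For S → λ: FIRST(λ) = {λ}, so it goes in M[S, t] for t ∈ {}; since λ ∈ FIRST, also for every t ∈ FOLLOW(S) = {$}.
None of these place a production in M[S, then].

none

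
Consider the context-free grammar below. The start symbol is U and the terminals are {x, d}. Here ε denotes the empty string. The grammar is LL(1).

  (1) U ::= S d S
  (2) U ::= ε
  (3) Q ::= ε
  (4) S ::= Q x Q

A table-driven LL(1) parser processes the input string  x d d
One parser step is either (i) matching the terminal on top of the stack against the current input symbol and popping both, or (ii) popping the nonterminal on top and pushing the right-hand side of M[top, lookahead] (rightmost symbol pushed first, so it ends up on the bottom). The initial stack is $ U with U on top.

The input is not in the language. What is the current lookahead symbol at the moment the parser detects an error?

step 1: stack=$ U  input=x d d $  — expand U ::= S d S
step 2: stack=$ S d S  input=x d d $  — expand S ::= Q x Q
step 3: stack=$ S d Q x Q  input=x d d $  — expand Q ::= ε
step 4: stack=$ S d Q x  input=x d d $  — match x
step 5: stack=$ S d Q  input=d d $  — expand Q ::= ε
step 6: stack=$ S d  input=d d $  — match d
step 7: stack=$ S  input=d $  — error: M[S, d] is empty

d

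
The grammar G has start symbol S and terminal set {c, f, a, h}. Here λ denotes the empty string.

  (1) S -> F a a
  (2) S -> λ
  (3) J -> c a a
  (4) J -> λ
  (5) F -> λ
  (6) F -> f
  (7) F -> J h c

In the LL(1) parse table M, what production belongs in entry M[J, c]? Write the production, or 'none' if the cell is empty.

FIRST(J): from J->c a a we get {c}; from J->λ we get {λ}. So FIRST(J) = {λ, c}.
FIRST(F): from F->λ we get {λ}; from F->f we get {f}; from F->J h c we get {c, h}. So FIRST(F) = {λ, c, f, h}.
FIRST(S): from S->F a a we get {a, c, f, h}; from S->λ we get {λ}. So FIRST(S) = {λ, a, c, f, h}.
FOLLOW(S) includes $ since S is the start symbol.
FOLLOW(J): in F->J h c, J is followed by h c with FIRST {h}. Thus FOLLOW(J) = {h}.
For J -> c a a: FIRST(c a a) = {c}, so it goes in M[J, t] for t ∈ {c}.
For J -> λ: FIRST(λ) = {λ}, so it goes in M[J, t] for t ∈ {}; since λ ∈ FIRST, also for every t ∈ FOLLOW(J) = {h}.

J -> c a a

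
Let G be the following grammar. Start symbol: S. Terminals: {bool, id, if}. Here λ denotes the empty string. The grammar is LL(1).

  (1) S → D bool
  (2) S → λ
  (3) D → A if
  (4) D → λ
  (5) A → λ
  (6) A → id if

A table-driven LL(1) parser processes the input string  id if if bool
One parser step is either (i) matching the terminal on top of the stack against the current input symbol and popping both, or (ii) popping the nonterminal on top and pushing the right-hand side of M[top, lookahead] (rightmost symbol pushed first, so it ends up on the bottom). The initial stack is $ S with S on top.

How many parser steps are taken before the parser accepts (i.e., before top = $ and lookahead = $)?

7

     Stack            Input            Action
  1  $ S              id if if bool $  expand S → D bool
  2  $ bool D         id if if bool $  expand D → A if
  3  $ bool if A      id if if bool $  expand A → id if
  4  $ bool if if id  id if if bool $  match id
  5  $ bool if if     if if bool $     match if
  6  $ bool if        if bool $        match if
  7  $ bool           bool $           match bool
Accept reached after 7 steps.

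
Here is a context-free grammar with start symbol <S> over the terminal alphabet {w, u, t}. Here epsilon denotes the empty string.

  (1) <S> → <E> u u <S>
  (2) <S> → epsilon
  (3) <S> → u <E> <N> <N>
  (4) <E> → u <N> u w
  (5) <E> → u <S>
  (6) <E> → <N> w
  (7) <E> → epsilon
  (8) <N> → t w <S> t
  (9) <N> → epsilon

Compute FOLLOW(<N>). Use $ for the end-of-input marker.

FIRST(<N>): from <N>→t w <S> t we get {t}; from <N>→epsilon we get {epsilon}. So FIRST(<N>) = {epsilon, t}.
FIRST(<E>): from <E>→u <N> u w we get {u}; from <E>→u <S> we get {u}; from <E>→<N> w we get {t, w}; from <E>→epsilon we get {epsilon}. So FIRST(<E>) = {epsilon, t, u, w}.
FIRST(<S>): from <S>→<E> u u <S> we get {t, u, w}; from <S>→epsilon we get {epsilon}; from <S>→u <E> <N> <N> we get {u}. So FIRST(<S>) = {epsilon, t, u, w}.
FOLLOW(<S>) includes $ since <S> is the start symbol.
FOLLOW(<S>): in <S>→<E> u u <S>, the suffix after <S> is empty (adds nothing new); in <E>→u <S>, the suffix after <S> is empty, so FOLLOW(<S>) ⊇ FOLLOW(<E>) = {$, t, u}; in <N>→t w <S> t, <S> is followed by t with FIRST {t}. Thus FOLLOW(<S>) = {$, t, u}.
FOLLOW(<E>): in <S>→<E> u u <S>, <E> is followed by u u <S> with FIRST {u}; in <S>→u <E> <N> <N>, <E> is followed by <N> <N> with FIRST {epsilon, t}; in <S>→u <E> <N> <N>, the suffix after <E> is nullable, so FOLLOW(<E>) ⊇ FOLLOW(<S>) = {$, t, u}. Thus FOLLOW(<E>) = {$, t, u}.
FOLLOW(<N>): in <S>→u <E> <N> <N> (occurrence 1), <N> is followed by <N> with FIRST {epsilon, t}; in <S>→u <E> <N> <N> (occurrence 1), the suffix after <N> is nullable, so FOLLOW(<N>) ⊇ FOLLOW(<S>) = {$, t, u}; in <S>→u <E> <N> <N> (occurrence 2), the suffix after <N> is empty, so FOLLOW(<N>) ⊇ FOLLOW(<S>) = {$, t, u}; in <E>→u <N> u w, <N> is followed by u w with FIRST {u}; in <E>→<N> w, <N> is followed by w with FIRST {w}. Thus FOLLOW(<N>) = {$, t, u, w}.

{$, t, u, w}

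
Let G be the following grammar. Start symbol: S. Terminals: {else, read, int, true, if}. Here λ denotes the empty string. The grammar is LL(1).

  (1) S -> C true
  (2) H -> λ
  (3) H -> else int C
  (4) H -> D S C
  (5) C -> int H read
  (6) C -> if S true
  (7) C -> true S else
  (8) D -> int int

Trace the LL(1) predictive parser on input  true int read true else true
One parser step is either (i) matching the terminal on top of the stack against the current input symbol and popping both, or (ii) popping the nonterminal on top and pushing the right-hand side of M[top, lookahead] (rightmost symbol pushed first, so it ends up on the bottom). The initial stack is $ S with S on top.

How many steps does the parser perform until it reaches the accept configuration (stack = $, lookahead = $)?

step 1: stack=$ S  input=true int read true else true $  — expand S -> C true
step 2: stack=$ true C  input=true int read true else true $  — expand C -> true S else
step 3: stack=$ true else S true  input=true int read true else true $  — match true
step 4: stack=$ true else S  input=int read true else true $  — expand S -> C true
step 5: stack=$ true else true C  input=int read true else true $  — expand C -> int H read
step 6: stack=$ true else true read H int  input=int read true else true $  — match int
step 7: stack=$ true else true read H  input=read true else true $  — expand H -> λ
step 8: stack=$ true else true read  input=read true else true $  — match read
step 9: stack=$ true else true  input=true else true $  — match true
step 10: stack=$ true else  input=else true $  — match else
step 11: stack=$ true  input=true $  — match true
Accept reached after 11 steps.

11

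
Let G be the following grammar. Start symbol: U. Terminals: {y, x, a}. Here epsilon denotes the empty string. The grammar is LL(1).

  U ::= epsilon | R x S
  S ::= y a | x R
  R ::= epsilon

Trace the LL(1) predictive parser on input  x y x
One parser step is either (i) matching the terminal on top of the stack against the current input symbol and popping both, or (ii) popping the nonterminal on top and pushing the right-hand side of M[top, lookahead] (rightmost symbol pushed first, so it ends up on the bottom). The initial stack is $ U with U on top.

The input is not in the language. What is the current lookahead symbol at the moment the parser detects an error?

step 1: stack=$ U  input=x y x $  — expand U ::= R x S
step 2: stack=$ S x R  input=x y x $  — expand R ::= epsilon
step 3: stack=$ S x  input=x y x $  — match x
step 4: stack=$ S  input=y x $  — expand S ::= y a
step 5: stack=$ a y  input=y x $  — match y
step 6: stack=$ a  input=x $  — error: top is terminal a but lookahead is x

x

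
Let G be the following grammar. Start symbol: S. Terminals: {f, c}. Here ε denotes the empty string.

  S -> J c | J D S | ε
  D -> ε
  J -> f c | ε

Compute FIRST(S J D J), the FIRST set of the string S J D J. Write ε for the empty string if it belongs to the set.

FIRST(D): from D->ε we get {ε}. So FIRST(D) = {ε}.
FIRST(J): from J->f c we get {f}; from J->ε we get {ε}. So FIRST(J) = {ε, f}.
FIRST(S): from S->J c we get {c, f}; from S->J D S we get {ε, c, f}; from S->ε we get {ε}. So FIRST(S) = {ε, c, f}.
FIRST(S J D J): take FIRST of each symbol in turn, carrying on past any symbol whose FIRST contains ε; result {ε, c, f}.

{ε, c, f}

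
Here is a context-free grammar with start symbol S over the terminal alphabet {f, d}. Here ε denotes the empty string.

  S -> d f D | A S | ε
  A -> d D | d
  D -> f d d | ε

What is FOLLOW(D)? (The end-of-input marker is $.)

FIRST(A): from A->d D we get {d}; from A->d we get {d}. So FIRST(A) = {d}.
FIRST(D): from D->f d d we get {f}; from D->ε we get {ε}. So FIRST(D) = {ε, f}.
FIRST(S): from S->d f D we get {d}; from S->A S we get {d}; from S->ε we get {ε}. So FIRST(S) = {ε, d}.
FOLLOW(S) includes $ since S is the start symbol.
FOLLOW(S): in S->A S, the suffix after S is empty (adds nothing new). Thus FOLLOW(S) = {$}.
FOLLOW(A): in S->A S, A is followed by S with FIRST {ε, d}; in S->A S, the suffix after A is nullable, so FOLLOW(A) ⊇ FOLLOW(S) = {$}. Thus FOLLOW(A) = {$, d}.
FOLLOW(D): in S->d f D, the suffix after D is empty, so FOLLOW(D) ⊇ FOLLOW(S) = {$}; in A->d D, the suffix after D is empty, so FOLLOW(D) ⊇ FOLLOW(A) = {$, d}. Thus FOLLOW(D) = {$, d}.

{$, d}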